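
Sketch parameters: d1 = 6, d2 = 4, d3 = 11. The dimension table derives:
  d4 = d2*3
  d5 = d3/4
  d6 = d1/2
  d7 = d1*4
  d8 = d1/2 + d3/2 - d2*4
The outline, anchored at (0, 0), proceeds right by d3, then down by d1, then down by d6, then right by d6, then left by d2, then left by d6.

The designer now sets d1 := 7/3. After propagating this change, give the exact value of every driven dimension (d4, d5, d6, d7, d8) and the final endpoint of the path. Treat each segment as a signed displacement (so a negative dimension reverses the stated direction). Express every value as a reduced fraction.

d4 = 12
d5 = 11/4
d6 = 7/6
d7 = 28/3
d8 = -28/3
endpoint = (7, -7/2)

Apply edit: d1 := 7/3
  d4 = d2*3 = 12
  d5 = d3/4 = 11/4
  d6 = d1/2 = 7/6
  d7 = d1*4 = 28/3
  d8 = d1/2 + d3/2 - d2*4 = -28/3
Walk from origin (0, 0):
  seg 1: right by d3 = 11 → (11, 0)
  seg 2: down by d1 = 7/3 → (11, -7/3)
  seg 3: down by d6 = 7/6 → (11, -7/2)
  seg 4: right by d6 = 7/6 → (73/6, -7/2)
  seg 5: left by d2 = 4 → (49/6, -7/2)
  seg 6: left by d6 = 7/6 → (7, -7/2)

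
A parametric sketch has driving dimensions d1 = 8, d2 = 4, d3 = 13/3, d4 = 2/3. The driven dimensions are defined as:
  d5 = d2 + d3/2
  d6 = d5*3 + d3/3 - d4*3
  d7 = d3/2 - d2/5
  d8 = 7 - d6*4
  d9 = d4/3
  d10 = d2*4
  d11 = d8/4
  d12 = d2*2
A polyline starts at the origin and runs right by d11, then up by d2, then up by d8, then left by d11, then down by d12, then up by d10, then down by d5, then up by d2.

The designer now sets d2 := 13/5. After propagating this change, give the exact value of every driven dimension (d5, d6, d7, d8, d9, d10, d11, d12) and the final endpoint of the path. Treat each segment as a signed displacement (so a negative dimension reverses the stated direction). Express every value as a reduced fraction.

Apply edit: d2 := 13/5
  d5 = d2 + d3/2 = 143/30
  d6 = d5*3 + d3/3 - d4*3 = 1237/90
  d7 = d3/2 - d2/5 = 247/150
  d8 = 7 - d6*4 = -2159/45
  d9 = d4/3 = 2/9
  d10 = d2*4 = 52/5
  d11 = d8/4 = -2159/180
  d12 = d2*2 = 26/5
Walk from origin (0, 0):
  seg 1: right by d11 = -2159/180 → (-2159/180, 0)
  seg 2: up by d2 = 13/5 → (-2159/180, 13/5)
  seg 3: up by d8 = -2159/45 → (-2159/180, -2042/45)
  seg 4: left by d11 = -2159/180 → (0, -2042/45)
  seg 5: down by d12 = 26/5 → (0, -2276/45)
  seg 6: up by d10 = 52/5 → (0, -1808/45)
  seg 7: down by d5 = 143/30 → (0, -809/18)
  seg 8: up by d2 = 13/5 → (0, -3811/90)

d5 = 143/30
d6 = 1237/90
d7 = 247/150
d8 = -2159/45
d9 = 2/9
d10 = 52/5
d11 = -2159/180
d12 = 26/5
endpoint = (0, -3811/90)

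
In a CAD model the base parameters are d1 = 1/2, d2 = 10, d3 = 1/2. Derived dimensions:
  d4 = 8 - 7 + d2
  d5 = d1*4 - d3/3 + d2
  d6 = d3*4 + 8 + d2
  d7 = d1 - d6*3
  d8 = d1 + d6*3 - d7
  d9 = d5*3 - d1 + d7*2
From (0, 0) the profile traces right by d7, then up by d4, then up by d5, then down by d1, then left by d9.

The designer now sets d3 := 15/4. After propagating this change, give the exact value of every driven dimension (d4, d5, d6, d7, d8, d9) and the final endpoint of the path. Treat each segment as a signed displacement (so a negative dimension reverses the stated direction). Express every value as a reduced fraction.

d4 = 11
d5 = 43/4
d6 = 33
d7 = -197/2
d8 = 198
d9 = -661/4
endpoint = (267/4, 85/4)

Apply edit: d3 := 15/4
  d4 = 8 - 7 + d2 = 11
  d5 = d1*4 - d3/3 + d2 = 43/4
  d6 = d3*4 + 8 + d2 = 33
  d7 = d1 - d6*3 = -197/2
  d8 = d1 + d6*3 - d7 = 198
  d9 = d5*3 - d1 + d7*2 = -661/4
Walk from origin (0, 0):
  seg 1: right by d7 = -197/2 → (-197/2, 0)
  seg 2: up by d4 = 11 → (-197/2, 11)
  seg 3: up by d5 = 43/4 → (-197/2, 87/4)
  seg 4: down by d1 = 1/2 → (-197/2, 85/4)
  seg 5: left by d9 = -661/4 → (267/4, 85/4)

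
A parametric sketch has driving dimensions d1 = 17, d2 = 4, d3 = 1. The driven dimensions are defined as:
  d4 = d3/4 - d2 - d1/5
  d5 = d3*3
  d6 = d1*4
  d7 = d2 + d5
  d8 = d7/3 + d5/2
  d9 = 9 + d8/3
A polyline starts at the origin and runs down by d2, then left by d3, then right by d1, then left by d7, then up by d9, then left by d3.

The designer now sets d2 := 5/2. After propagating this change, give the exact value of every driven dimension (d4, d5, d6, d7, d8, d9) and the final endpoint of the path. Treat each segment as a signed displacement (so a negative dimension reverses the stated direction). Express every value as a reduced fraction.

Apply edit: d2 := 5/2
  d4 = d3/4 - d2 - d1/5 = -113/20
  d5 = d3*3 = 3
  d6 = d1*4 = 68
  d7 = d2 + d5 = 11/2
  d8 = d7/3 + d5/2 = 10/3
  d9 = 9 + d8/3 = 91/9
Walk from origin (0, 0):
  seg 1: down by d2 = 5/2 → (0, -5/2)
  seg 2: left by d3 = 1 → (-1, -5/2)
  seg 3: right by d1 = 17 → (16, -5/2)
  seg 4: left by d7 = 11/2 → (21/2, -5/2)
  seg 5: up by d9 = 91/9 → (21/2, 137/18)
  seg 6: left by d3 = 1 → (19/2, 137/18)

d4 = -113/20
d5 = 3
d6 = 68
d7 = 11/2
d8 = 10/3
d9 = 91/9
endpoint = (19/2, 137/18)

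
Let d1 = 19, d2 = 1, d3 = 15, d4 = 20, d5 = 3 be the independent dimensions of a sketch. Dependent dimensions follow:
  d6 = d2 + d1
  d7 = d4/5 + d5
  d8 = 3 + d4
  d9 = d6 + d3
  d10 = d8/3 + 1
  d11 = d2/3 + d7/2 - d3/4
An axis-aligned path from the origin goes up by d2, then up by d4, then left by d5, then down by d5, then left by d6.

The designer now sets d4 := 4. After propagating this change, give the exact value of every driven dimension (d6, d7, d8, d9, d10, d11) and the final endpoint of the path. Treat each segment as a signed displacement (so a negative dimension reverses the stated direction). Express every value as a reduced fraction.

Apply edit: d4 := 4
  d6 = d2 + d1 = 20
  d7 = d4/5 + d5 = 19/5
  d8 = 3 + d4 = 7
  d9 = d6 + d3 = 35
  d10 = d8/3 + 1 = 10/3
  d11 = d2/3 + d7/2 - d3/4 = -91/60
Walk from origin (0, 0):
  seg 1: up by d2 = 1 → (0, 1)
  seg 2: up by d4 = 4 → (0, 5)
  seg 3: left by d5 = 3 → (-3, 5)
  seg 4: down by d5 = 3 → (-3, 2)
  seg 5: left by d6 = 20 → (-23, 2)

d6 = 20
d7 = 19/5
d8 = 7
d9 = 35
d10 = 10/3
d11 = -91/60
endpoint = (-23, 2)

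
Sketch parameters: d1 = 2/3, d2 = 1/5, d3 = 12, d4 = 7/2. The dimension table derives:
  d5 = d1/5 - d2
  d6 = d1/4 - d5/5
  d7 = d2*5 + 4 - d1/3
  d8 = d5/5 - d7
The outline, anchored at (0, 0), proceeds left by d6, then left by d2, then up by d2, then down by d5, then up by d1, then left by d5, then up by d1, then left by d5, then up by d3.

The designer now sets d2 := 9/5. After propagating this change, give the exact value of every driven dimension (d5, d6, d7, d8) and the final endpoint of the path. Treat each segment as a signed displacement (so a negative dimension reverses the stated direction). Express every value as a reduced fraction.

Apply edit: d2 := 9/5
  d5 = d1/5 - d2 = -5/3
  d6 = d1/4 - d5/5 = 1/2
  d7 = d2*5 + 4 - d1/3 = 115/9
  d8 = d5/5 - d7 = -118/9
Walk from origin (0, 0):
  seg 1: left by d6 = 1/2 → (-1/2, 0)
  seg 2: left by d2 = 9/5 → (-23/10, 0)
  seg 3: up by d2 = 9/5 → (-23/10, 9/5)
  seg 4: down by d5 = -5/3 → (-23/10, 52/15)
  seg 5: up by d1 = 2/3 → (-23/10, 62/15)
  seg 6: left by d5 = -5/3 → (-19/30, 62/15)
  seg 7: up by d1 = 2/3 → (-19/30, 24/5)
  seg 8: left by d5 = -5/3 → (31/30, 24/5)
  seg 9: up by d3 = 12 → (31/30, 84/5)

d5 = -5/3
d6 = 1/2
d7 = 115/9
d8 = -118/9
endpoint = (31/30, 84/5)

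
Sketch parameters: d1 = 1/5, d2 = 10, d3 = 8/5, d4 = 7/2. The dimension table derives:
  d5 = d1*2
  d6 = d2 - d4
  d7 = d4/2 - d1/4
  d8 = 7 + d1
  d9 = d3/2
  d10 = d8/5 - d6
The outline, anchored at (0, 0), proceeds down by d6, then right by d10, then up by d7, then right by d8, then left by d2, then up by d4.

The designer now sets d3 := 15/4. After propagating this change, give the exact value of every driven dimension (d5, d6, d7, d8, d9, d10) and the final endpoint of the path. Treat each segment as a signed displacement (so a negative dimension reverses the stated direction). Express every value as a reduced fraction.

d5 = 2/5
d6 = 13/2
d7 = 17/10
d8 = 36/5
d9 = 15/8
d10 = -253/50
endpoint = (-393/50, -13/10)

Apply edit: d3 := 15/4
  d5 = d1*2 = 2/5
  d6 = d2 - d4 = 13/2
  d7 = d4/2 - d1/4 = 17/10
  d8 = 7 + d1 = 36/5
  d9 = d3/2 = 15/8
  d10 = d8/5 - d6 = -253/50
Walk from origin (0, 0):
  seg 1: down by d6 = 13/2 → (0, -13/2)
  seg 2: right by d10 = -253/50 → (-253/50, -13/2)
  seg 3: up by d7 = 17/10 → (-253/50, -24/5)
  seg 4: right by d8 = 36/5 → (107/50, -24/5)
  seg 5: left by d2 = 10 → (-393/50, -24/5)
  seg 6: up by d4 = 7/2 → (-393/50, -13/10)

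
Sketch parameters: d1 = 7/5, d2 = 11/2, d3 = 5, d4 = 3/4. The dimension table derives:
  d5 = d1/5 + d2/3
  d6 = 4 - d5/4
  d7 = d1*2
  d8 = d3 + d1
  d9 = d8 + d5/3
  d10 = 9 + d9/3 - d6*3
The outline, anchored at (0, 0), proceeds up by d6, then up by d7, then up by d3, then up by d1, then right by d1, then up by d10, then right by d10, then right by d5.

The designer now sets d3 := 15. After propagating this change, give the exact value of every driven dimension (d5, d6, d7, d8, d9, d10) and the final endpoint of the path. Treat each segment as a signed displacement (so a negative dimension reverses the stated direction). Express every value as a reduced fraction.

Apply edit: d3 := 15
  d5 = d1/5 + d2/3 = 317/150
  d6 = 4 - d5/4 = 2083/600
  d7 = d1*2 = 14/5
  d8 = d3 + d1 = 82/5
  d9 = d8 + d5/3 = 7697/450
  d10 = 9 + d9/3 - d6*3 = 23147/5400
Walk from origin (0, 0):
  seg 1: up by d6 = 2083/600 → (0, 2083/600)
  seg 2: up by d7 = 14/5 → (0, 3763/600)
  seg 3: up by d3 = 15 → (0, 12763/600)
  seg 4: up by d1 = 7/5 → (0, 13603/600)
  seg 5: right by d1 = 7/5 → (7/5, 13603/600)
  seg 6: up by d10 = 23147/5400 → (7/5, 72787/2700)
  seg 7: right by d10 = 23147/5400 → (30707/5400, 72787/2700)
  seg 8: right by d5 = 317/150 → (42119/5400, 72787/2700)

d5 = 317/150
d6 = 2083/600
d7 = 14/5
d8 = 82/5
d9 = 7697/450
d10 = 23147/5400
endpoint = (42119/5400, 72787/2700)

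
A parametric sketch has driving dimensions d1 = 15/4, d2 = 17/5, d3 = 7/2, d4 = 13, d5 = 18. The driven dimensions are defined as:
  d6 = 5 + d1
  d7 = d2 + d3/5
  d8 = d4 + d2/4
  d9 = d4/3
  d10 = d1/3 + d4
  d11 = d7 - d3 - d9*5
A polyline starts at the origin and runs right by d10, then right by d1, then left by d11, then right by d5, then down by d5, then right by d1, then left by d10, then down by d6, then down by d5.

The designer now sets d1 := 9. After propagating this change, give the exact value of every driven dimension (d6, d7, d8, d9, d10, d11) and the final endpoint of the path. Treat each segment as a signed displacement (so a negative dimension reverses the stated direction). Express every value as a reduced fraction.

d6 = 14
d7 = 41/10
d8 = 277/20
d9 = 13/3
d10 = 16
d11 = -316/15
endpoint = (856/15, -50)

Apply edit: d1 := 9
  d6 = 5 + d1 = 14
  d7 = d2 + d3/5 = 41/10
  d8 = d4 + d2/4 = 277/20
  d9 = d4/3 = 13/3
  d10 = d1/3 + d4 = 16
  d11 = d7 - d3 - d9*5 = -316/15
Walk from origin (0, 0):
  seg 1: right by d10 = 16 → (16, 0)
  seg 2: right by d1 = 9 → (25, 0)
  seg 3: left by d11 = -316/15 → (691/15, 0)
  seg 4: right by d5 = 18 → (961/15, 0)
  seg 5: down by d5 = 18 → (961/15, -18)
  seg 6: right by d1 = 9 → (1096/15, -18)
  seg 7: left by d10 = 16 → (856/15, -18)
  seg 8: down by d6 = 14 → (856/15, -32)
  seg 9: down by d5 = 18 → (856/15, -50)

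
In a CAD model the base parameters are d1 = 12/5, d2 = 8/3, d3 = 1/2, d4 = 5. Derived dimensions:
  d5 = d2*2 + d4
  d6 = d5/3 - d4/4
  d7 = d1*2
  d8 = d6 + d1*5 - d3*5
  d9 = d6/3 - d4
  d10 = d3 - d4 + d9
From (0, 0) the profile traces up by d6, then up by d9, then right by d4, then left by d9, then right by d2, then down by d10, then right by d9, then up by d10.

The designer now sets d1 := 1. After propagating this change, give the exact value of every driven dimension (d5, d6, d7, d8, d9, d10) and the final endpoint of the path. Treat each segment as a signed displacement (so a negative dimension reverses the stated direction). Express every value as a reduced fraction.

Apply edit: d1 := 1
  d5 = d2*2 + d4 = 31/3
  d6 = d5/3 - d4/4 = 79/36
  d7 = d1*2 = 2
  d8 = d6 + d1*5 - d3*5 = 169/36
  d9 = d6/3 - d4 = -461/108
  d10 = d3 - d4 + d9 = -947/108
Walk from origin (0, 0):
  seg 1: up by d6 = 79/36 → (0, 79/36)
  seg 2: up by d9 = -461/108 → (0, -56/27)
  seg 3: right by d4 = 5 → (5, -56/27)
  seg 4: left by d9 = -461/108 → (1001/108, -56/27)
  seg 5: right by d2 = 8/3 → (1289/108, -56/27)
  seg 6: down by d10 = -947/108 → (1289/108, 241/36)
  seg 7: right by d9 = -461/108 → (23/3, 241/36)
  seg 8: up by d10 = -947/108 → (23/3, -56/27)

d5 = 31/3
d6 = 79/36
d7 = 2
d8 = 169/36
d9 = -461/108
d10 = -947/108
endpoint = (23/3, -56/27)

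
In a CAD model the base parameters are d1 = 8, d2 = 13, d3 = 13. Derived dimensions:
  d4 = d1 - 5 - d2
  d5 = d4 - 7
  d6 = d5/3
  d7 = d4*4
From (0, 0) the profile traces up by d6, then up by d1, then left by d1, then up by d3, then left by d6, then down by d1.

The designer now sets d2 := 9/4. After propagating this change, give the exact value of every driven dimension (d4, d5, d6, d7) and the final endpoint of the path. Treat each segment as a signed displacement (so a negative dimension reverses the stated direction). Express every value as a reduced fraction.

Apply edit: d2 := 9/4
  d4 = d1 - 5 - d2 = 3/4
  d5 = d4 - 7 = -25/4
  d6 = d5/3 = -25/12
  d7 = d4*4 = 3
Walk from origin (0, 0):
  seg 1: up by d6 = -25/12 → (0, -25/12)
  seg 2: up by d1 = 8 → (0, 71/12)
  seg 3: left by d1 = 8 → (-8, 71/12)
  seg 4: up by d3 = 13 → (-8, 227/12)
  seg 5: left by d6 = -25/12 → (-71/12, 227/12)
  seg 6: down by d1 = 8 → (-71/12, 131/12)

d4 = 3/4
d5 = -25/4
d6 = -25/12
d7 = 3
endpoint = (-71/12, 131/12)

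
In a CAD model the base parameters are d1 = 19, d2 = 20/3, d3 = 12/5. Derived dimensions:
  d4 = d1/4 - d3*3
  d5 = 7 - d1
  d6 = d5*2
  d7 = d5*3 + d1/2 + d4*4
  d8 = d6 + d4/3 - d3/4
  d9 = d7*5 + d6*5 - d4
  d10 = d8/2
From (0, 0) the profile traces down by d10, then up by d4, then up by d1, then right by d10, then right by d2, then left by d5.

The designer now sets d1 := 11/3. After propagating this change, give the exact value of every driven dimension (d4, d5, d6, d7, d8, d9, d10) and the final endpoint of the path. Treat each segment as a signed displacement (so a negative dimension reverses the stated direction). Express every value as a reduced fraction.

d4 = -377/60
d5 = 10/3
d6 = 20/3
d7 = -133/10
d8 = 143/36
d9 = -1613/60
d10 = 143/72
endpoint = (383/72, -1657/360)

Apply edit: d1 := 11/3
  d4 = d1/4 - d3*3 = -377/60
  d5 = 7 - d1 = 10/3
  d6 = d5*2 = 20/3
  d7 = d5*3 + d1/2 + d4*4 = -133/10
  d8 = d6 + d4/3 - d3/4 = 143/36
  d9 = d7*5 + d6*5 - d4 = -1613/60
  d10 = d8/2 = 143/72
Walk from origin (0, 0):
  seg 1: down by d10 = 143/72 → (0, -143/72)
  seg 2: up by d4 = -377/60 → (0, -2977/360)
  seg 3: up by d1 = 11/3 → (0, -1657/360)
  seg 4: right by d10 = 143/72 → (143/72, -1657/360)
  seg 5: right by d2 = 20/3 → (623/72, -1657/360)
  seg 6: left by d5 = 10/3 → (383/72, -1657/360)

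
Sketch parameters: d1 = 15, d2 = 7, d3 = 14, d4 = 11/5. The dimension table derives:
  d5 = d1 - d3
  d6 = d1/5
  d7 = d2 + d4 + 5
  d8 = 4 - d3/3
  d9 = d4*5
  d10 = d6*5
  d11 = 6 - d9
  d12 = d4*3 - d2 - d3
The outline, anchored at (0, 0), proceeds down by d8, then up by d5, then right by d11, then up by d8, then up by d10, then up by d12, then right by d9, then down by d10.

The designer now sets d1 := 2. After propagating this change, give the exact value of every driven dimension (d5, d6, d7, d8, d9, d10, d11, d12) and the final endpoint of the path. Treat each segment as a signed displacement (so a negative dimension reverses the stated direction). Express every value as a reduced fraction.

d5 = -12
d6 = 2/5
d7 = 71/5
d8 = -2/3
d9 = 11
d10 = 2
d11 = -5
d12 = -72/5
endpoint = (6, -132/5)

Apply edit: d1 := 2
  d5 = d1 - d3 = -12
  d6 = d1/5 = 2/5
  d7 = d2 + d4 + 5 = 71/5
  d8 = 4 - d3/3 = -2/3
  d9 = d4*5 = 11
  d10 = d6*5 = 2
  d11 = 6 - d9 = -5
  d12 = d4*3 - d2 - d3 = -72/5
Walk from origin (0, 0):
  seg 1: down by d8 = -2/3 → (0, 2/3)
  seg 2: up by d5 = -12 → (0, -34/3)
  seg 3: right by d11 = -5 → (-5, -34/3)
  seg 4: up by d8 = -2/3 → (-5, -12)
  seg 5: up by d10 = 2 → (-5, -10)
  seg 6: up by d12 = -72/5 → (-5, -122/5)
  seg 7: right by d9 = 11 → (6, -122/5)
  seg 8: down by d10 = 2 → (6, -132/5)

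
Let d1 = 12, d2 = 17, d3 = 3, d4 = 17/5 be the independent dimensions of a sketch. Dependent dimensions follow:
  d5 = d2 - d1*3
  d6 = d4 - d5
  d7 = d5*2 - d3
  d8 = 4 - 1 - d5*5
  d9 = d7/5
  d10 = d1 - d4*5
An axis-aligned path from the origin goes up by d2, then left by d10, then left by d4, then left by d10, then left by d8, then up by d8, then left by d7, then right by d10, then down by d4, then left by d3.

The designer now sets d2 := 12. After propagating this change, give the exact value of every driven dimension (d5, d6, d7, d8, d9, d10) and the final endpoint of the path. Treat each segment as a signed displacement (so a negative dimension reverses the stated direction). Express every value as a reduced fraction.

d5 = -24
d6 = 137/5
d7 = -51
d8 = 123
d9 = -51/5
d10 = -5
endpoint = (-367/5, 658/5)

Apply edit: d2 := 12
  d5 = d2 - d1*3 = -24
  d6 = d4 - d5 = 137/5
  d7 = d5*2 - d3 = -51
  d8 = 4 - 1 - d5*5 = 123
  d9 = d7/5 = -51/5
  d10 = d1 - d4*5 = -5
Walk from origin (0, 0):
  seg 1: up by d2 = 12 → (0, 12)
  seg 2: left by d10 = -5 → (5, 12)
  seg 3: left by d4 = 17/5 → (8/5, 12)
  seg 4: left by d10 = -5 → (33/5, 12)
  seg 5: left by d8 = 123 → (-582/5, 12)
  seg 6: up by d8 = 123 → (-582/5, 135)
  seg 7: left by d7 = -51 → (-327/5, 135)
  seg 8: right by d10 = -5 → (-352/5, 135)
  seg 9: down by d4 = 17/5 → (-352/5, 658/5)
  seg 10: left by d3 = 3 → (-367/5, 658/5)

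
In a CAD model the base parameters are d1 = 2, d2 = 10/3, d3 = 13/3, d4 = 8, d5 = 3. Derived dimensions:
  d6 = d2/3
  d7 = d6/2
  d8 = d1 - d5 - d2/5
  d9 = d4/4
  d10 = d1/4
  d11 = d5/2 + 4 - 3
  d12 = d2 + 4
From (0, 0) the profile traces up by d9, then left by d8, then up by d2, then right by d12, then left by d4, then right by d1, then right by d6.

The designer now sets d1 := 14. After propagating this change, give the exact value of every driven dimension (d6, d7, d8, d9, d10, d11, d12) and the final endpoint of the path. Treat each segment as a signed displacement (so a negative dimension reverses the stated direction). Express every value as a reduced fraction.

Apply edit: d1 := 14
  d6 = d2/3 = 10/9
  d7 = d6/2 = 5/9
  d8 = d1 - d5 - d2/5 = 31/3
  d9 = d4/4 = 2
  d10 = d1/4 = 7/2
  d11 = d5/2 + 4 - 3 = 5/2
  d12 = d2 + 4 = 22/3
Walk from origin (0, 0):
  seg 1: up by d9 = 2 → (0, 2)
  seg 2: left by d8 = 31/3 → (-31/3, 2)
  seg 3: up by d2 = 10/3 → (-31/3, 16/3)
  seg 4: right by d12 = 22/3 → (-3, 16/3)
  seg 5: left by d4 = 8 → (-11, 16/3)
  seg 6: right by d1 = 14 → (3, 16/3)
  seg 7: right by d6 = 10/9 → (37/9, 16/3)

d6 = 10/9
d7 = 5/9
d8 = 31/3
d9 = 2
d10 = 7/2
d11 = 5/2
d12 = 22/3
endpoint = (37/9, 16/3)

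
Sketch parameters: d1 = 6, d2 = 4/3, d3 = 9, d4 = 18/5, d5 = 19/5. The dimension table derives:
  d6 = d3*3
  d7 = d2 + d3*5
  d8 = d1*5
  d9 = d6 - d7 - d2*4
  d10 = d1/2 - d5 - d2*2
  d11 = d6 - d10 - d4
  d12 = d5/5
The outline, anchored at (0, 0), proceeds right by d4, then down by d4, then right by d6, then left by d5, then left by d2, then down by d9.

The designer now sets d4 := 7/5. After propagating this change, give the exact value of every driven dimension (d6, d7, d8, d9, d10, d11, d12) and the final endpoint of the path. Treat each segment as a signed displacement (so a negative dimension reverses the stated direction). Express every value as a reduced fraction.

Apply edit: d4 := 7/5
  d6 = d3*3 = 27
  d7 = d2 + d3*5 = 139/3
  d8 = d1*5 = 30
  d9 = d6 - d7 - d2*4 = -74/3
  d10 = d1/2 - d5 - d2*2 = -52/15
  d11 = d6 - d10 - d4 = 436/15
  d12 = d5/5 = 19/25
Walk from origin (0, 0):
  seg 1: right by d4 = 7/5 → (7/5, 0)
  seg 2: down by d4 = 7/5 → (7/5, -7/5)
  seg 3: right by d6 = 27 → (142/5, -7/5)
  seg 4: left by d5 = 19/5 → (123/5, -7/5)
  seg 5: left by d2 = 4/3 → (349/15, -7/5)
  seg 6: down by d9 = -74/3 → (349/15, 349/15)

d6 = 27
d7 = 139/3
d8 = 30
d9 = -74/3
d10 = -52/15
d11 = 436/15
d12 = 19/25
endpoint = (349/15, 349/15)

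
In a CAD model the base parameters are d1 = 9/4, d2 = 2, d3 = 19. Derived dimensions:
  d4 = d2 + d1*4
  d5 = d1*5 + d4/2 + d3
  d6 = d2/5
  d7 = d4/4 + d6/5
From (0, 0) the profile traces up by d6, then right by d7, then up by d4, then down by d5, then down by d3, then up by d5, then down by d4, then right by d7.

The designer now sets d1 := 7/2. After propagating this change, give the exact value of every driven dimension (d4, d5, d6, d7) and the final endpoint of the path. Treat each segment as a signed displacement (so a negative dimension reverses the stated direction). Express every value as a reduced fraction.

d4 = 16
d5 = 89/2
d6 = 2/5
d7 = 102/25
endpoint = (204/25, -93/5)

Apply edit: d1 := 7/2
  d4 = d2 + d1*4 = 16
  d5 = d1*5 + d4/2 + d3 = 89/2
  d6 = d2/5 = 2/5
  d7 = d4/4 + d6/5 = 102/25
Walk from origin (0, 0):
  seg 1: up by d6 = 2/5 → (0, 2/5)
  seg 2: right by d7 = 102/25 → (102/25, 2/5)
  seg 3: up by d4 = 16 → (102/25, 82/5)
  seg 4: down by d5 = 89/2 → (102/25, -281/10)
  seg 5: down by d3 = 19 → (102/25, -471/10)
  seg 6: up by d5 = 89/2 → (102/25, -13/5)
  seg 7: down by d4 = 16 → (102/25, -93/5)
  seg 8: right by d7 = 102/25 → (204/25, -93/5)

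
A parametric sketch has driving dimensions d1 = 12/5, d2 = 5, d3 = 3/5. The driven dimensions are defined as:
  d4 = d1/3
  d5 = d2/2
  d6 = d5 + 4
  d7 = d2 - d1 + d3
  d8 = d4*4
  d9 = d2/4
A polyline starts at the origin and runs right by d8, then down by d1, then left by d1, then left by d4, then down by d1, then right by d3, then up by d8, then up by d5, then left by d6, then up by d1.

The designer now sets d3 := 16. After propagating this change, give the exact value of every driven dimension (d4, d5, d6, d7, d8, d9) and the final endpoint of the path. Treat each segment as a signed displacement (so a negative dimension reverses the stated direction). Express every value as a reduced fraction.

d4 = 4/5
d5 = 5/2
d6 = 13/2
d7 = 93/5
d8 = 16/5
d9 = 5/4
endpoint = (19/2, 33/10)

Apply edit: d3 := 16
  d4 = d1/3 = 4/5
  d5 = d2/2 = 5/2
  d6 = d5 + 4 = 13/2
  d7 = d2 - d1 + d3 = 93/5
  d8 = d4*4 = 16/5
  d9 = d2/4 = 5/4
Walk from origin (0, 0):
  seg 1: right by d8 = 16/5 → (16/5, 0)
  seg 2: down by d1 = 12/5 → (16/5, -12/5)
  seg 3: left by d1 = 12/5 → (4/5, -12/5)
  seg 4: left by d4 = 4/5 → (0, -12/5)
  seg 5: down by d1 = 12/5 → (0, -24/5)
  seg 6: right by d3 = 16 → (16, -24/5)
  seg 7: up by d8 = 16/5 → (16, -8/5)
  seg 8: up by d5 = 5/2 → (16, 9/10)
  seg 9: left by d6 = 13/2 → (19/2, 9/10)
  seg 10: up by d1 = 12/5 → (19/2, 33/10)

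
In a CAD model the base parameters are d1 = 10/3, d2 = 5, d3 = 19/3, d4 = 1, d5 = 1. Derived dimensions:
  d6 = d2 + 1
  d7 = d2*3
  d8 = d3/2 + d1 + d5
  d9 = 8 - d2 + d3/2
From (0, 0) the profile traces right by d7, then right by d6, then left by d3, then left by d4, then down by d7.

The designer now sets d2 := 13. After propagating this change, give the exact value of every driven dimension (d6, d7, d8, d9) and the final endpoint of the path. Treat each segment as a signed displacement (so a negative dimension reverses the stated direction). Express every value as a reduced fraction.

Apply edit: d2 := 13
  d6 = d2 + 1 = 14
  d7 = d2*3 = 39
  d8 = d3/2 + d1 + d5 = 15/2
  d9 = 8 - d2 + d3/2 = -11/6
Walk from origin (0, 0):
  seg 1: right by d7 = 39 → (39, 0)
  seg 2: right by d6 = 14 → (53, 0)
  seg 3: left by d3 = 19/3 → (140/3, 0)
  seg 4: left by d4 = 1 → (137/3, 0)
  seg 5: down by d7 = 39 → (137/3, -39)

d6 = 14
d7 = 39
d8 = 15/2
d9 = -11/6
endpoint = (137/3, -39)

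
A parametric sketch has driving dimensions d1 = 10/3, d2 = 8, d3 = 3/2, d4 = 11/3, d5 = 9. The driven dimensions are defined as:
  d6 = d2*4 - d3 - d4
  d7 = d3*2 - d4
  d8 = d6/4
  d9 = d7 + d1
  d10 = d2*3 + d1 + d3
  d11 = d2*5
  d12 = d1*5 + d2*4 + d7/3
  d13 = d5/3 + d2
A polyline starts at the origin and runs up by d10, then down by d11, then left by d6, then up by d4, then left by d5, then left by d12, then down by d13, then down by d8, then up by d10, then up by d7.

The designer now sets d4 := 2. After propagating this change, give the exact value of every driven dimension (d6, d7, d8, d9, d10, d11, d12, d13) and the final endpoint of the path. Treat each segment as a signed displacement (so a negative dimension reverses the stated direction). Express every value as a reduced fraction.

d6 = 57/2
d7 = 1
d8 = 57/8
d9 = 13/3
d10 = 173/6
d11 = 40
d12 = 49
d13 = 11
endpoint = (-173/2, 61/24)

Apply edit: d4 := 2
  d6 = d2*4 - d3 - d4 = 57/2
  d7 = d3*2 - d4 = 1
  d8 = d6/4 = 57/8
  d9 = d7 + d1 = 13/3
  d10 = d2*3 + d1 + d3 = 173/6
  d11 = d2*5 = 40
  d12 = d1*5 + d2*4 + d7/3 = 49
  d13 = d5/3 + d2 = 11
Walk from origin (0, 0):
  seg 1: up by d10 = 173/6 → (0, 173/6)
  seg 2: down by d11 = 40 → (0, -67/6)
  seg 3: left by d6 = 57/2 → (-57/2, -67/6)
  seg 4: up by d4 = 2 → (-57/2, -55/6)
  seg 5: left by d5 = 9 → (-75/2, -55/6)
  seg 6: left by d12 = 49 → (-173/2, -55/6)
  seg 7: down by d13 = 11 → (-173/2, -121/6)
  seg 8: down by d8 = 57/8 → (-173/2, -655/24)
  seg 9: up by d10 = 173/6 → (-173/2, 37/24)
  seg 10: up by d7 = 1 → (-173/2, 61/24)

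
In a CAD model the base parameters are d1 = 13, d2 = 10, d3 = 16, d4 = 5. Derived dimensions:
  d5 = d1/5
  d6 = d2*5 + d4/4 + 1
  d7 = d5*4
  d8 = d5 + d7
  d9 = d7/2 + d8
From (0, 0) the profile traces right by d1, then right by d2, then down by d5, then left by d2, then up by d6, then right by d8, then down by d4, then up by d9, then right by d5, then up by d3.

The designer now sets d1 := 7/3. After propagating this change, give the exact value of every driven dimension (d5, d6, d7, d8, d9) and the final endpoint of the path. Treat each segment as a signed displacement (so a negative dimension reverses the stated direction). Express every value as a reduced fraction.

d5 = 7/15
d6 = 209/4
d7 = 28/15
d8 = 7/3
d9 = 49/15
endpoint = (77/15, 1321/20)

Apply edit: d1 := 7/3
  d5 = d1/5 = 7/15
  d6 = d2*5 + d4/4 + 1 = 209/4
  d7 = d5*4 = 28/15
  d8 = d5 + d7 = 7/3
  d9 = d7/2 + d8 = 49/15
Walk from origin (0, 0):
  seg 1: right by d1 = 7/3 → (7/3, 0)
  seg 2: right by d2 = 10 → (37/3, 0)
  seg 3: down by d5 = 7/15 → (37/3, -7/15)
  seg 4: left by d2 = 10 → (7/3, -7/15)
  seg 5: up by d6 = 209/4 → (7/3, 3107/60)
  seg 6: right by d8 = 7/3 → (14/3, 3107/60)
  seg 7: down by d4 = 5 → (14/3, 2807/60)
  seg 8: up by d9 = 49/15 → (14/3, 1001/20)
  seg 9: right by d5 = 7/15 → (77/15, 1001/20)
  seg 10: up by d3 = 16 → (77/15, 1321/20)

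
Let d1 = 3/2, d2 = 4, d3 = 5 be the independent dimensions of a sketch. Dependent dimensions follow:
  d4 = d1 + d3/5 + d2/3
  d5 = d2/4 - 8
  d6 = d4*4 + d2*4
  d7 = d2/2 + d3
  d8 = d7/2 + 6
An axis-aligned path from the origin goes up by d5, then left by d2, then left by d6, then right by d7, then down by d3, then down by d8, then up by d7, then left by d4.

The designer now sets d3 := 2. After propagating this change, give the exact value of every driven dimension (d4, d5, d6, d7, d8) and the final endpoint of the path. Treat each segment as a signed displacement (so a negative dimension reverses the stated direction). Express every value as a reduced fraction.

Apply edit: d3 := 2
  d4 = d1 + d3/5 + d2/3 = 97/30
  d5 = d2/4 - 8 = -7
  d6 = d4*4 + d2*4 = 434/15
  d7 = d2/2 + d3 = 4
  d8 = d7/2 + 6 = 8
Walk from origin (0, 0):
  seg 1: up by d5 = -7 → (0, -7)
  seg 2: left by d2 = 4 → (-4, -7)
  seg 3: left by d6 = 434/15 → (-494/15, -7)
  seg 4: right by d7 = 4 → (-434/15, -7)
  seg 5: down by d3 = 2 → (-434/15, -9)
  seg 6: down by d8 = 8 → (-434/15, -17)
  seg 7: up by d7 = 4 → (-434/15, -13)
  seg 8: left by d4 = 97/30 → (-193/6, -13)

d4 = 97/30
d5 = -7
d6 = 434/15
d7 = 4
d8 = 8
endpoint = (-193/6, -13)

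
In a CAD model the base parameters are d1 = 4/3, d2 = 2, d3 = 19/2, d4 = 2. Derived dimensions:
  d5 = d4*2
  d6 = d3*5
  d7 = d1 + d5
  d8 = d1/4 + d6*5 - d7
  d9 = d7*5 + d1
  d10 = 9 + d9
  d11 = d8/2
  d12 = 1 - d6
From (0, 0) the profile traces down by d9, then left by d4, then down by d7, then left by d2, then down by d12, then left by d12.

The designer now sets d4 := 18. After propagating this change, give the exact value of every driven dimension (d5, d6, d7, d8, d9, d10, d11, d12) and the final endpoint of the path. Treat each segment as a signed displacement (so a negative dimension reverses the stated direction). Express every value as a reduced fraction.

Apply edit: d4 := 18
  d5 = d4*2 = 36
  d6 = d3*5 = 95/2
  d7 = d1 + d5 = 112/3
  d8 = d1/4 + d6*5 - d7 = 401/2
  d9 = d7*5 + d1 = 188
  d10 = 9 + d9 = 197
  d11 = d8/2 = 401/4
  d12 = 1 - d6 = -93/2
Walk from origin (0, 0):
  seg 1: down by d9 = 188 → (0, -188)
  seg 2: left by d4 = 18 → (-18, -188)
  seg 3: down by d7 = 112/3 → (-18, -676/3)
  seg 4: left by d2 = 2 → (-20, -676/3)
  seg 5: down by d12 = -93/2 → (-20, -1073/6)
  seg 6: left by d12 = -93/2 → (53/2, -1073/6)

d5 = 36
d6 = 95/2
d7 = 112/3
d8 = 401/2
d9 = 188
d10 = 197
d11 = 401/4
d12 = -93/2
endpoint = (53/2, -1073/6)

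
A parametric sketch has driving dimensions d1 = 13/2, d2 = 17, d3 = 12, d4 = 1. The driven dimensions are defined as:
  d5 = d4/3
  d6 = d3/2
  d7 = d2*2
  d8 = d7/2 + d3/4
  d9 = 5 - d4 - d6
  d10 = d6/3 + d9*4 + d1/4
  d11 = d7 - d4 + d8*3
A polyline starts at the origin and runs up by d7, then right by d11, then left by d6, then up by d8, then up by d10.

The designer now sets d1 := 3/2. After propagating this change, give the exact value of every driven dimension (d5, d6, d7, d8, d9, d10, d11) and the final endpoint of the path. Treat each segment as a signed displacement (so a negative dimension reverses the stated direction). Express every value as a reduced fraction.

d5 = 1/3
d6 = 6
d7 = 34
d8 = 20
d9 = -2
d10 = -45/8
d11 = 93
endpoint = (87, 387/8)

Apply edit: d1 := 3/2
  d5 = d4/3 = 1/3
  d6 = d3/2 = 6
  d7 = d2*2 = 34
  d8 = d7/2 + d3/4 = 20
  d9 = 5 - d4 - d6 = -2
  d10 = d6/3 + d9*4 + d1/4 = -45/8
  d11 = d7 - d4 + d8*3 = 93
Walk from origin (0, 0):
  seg 1: up by d7 = 34 → (0, 34)
  seg 2: right by d11 = 93 → (93, 34)
  seg 3: left by d6 = 6 → (87, 34)
  seg 4: up by d8 = 20 → (87, 54)
  seg 5: up by d10 = -45/8 → (87, 387/8)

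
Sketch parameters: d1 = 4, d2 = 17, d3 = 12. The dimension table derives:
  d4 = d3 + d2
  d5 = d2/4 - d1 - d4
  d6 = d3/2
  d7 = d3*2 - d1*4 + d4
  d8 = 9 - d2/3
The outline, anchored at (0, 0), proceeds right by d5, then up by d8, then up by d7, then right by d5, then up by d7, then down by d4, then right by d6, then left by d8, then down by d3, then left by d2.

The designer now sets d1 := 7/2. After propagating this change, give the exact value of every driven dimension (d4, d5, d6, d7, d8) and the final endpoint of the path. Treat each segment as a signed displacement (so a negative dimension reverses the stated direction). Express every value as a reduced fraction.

Apply edit: d1 := 7/2
  d4 = d3 + d2 = 29
  d5 = d2/4 - d1 - d4 = -113/4
  d6 = d3/2 = 6
  d7 = d3*2 - d1*4 + d4 = 39
  d8 = 9 - d2/3 = 10/3
Walk from origin (0, 0):
  seg 1: right by d5 = -113/4 → (-113/4, 0)
  seg 2: up by d8 = 10/3 → (-113/4, 10/3)
  seg 3: up by d7 = 39 → (-113/4, 127/3)
  seg 4: right by d5 = -113/4 → (-113/2, 127/3)
  seg 5: up by d7 = 39 → (-113/2, 244/3)
  seg 6: down by d4 = 29 → (-113/2, 157/3)
  seg 7: right by d6 = 6 → (-101/2, 157/3)
  seg 8: left by d8 = 10/3 → (-323/6, 157/3)
  seg 9: down by d3 = 12 → (-323/6, 121/3)
  seg 10: left by d2 = 17 → (-425/6, 121/3)

d4 = 29
d5 = -113/4
d6 = 6
d7 = 39
d8 = 10/3
endpoint = (-425/6, 121/3)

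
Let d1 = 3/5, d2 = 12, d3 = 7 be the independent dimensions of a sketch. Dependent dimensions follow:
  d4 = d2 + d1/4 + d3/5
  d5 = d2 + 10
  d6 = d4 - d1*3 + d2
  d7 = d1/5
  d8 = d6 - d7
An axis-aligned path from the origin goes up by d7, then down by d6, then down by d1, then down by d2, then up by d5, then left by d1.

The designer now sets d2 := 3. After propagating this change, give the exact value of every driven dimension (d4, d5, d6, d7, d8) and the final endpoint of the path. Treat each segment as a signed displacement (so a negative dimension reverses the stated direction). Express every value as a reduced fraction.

Apply edit: d2 := 3
  d4 = d2 + d1/4 + d3/5 = 91/20
  d5 = d2 + 10 = 13
  d6 = d4 - d1*3 + d2 = 23/4
  d7 = d1/5 = 3/25
  d8 = d6 - d7 = 563/100
Walk from origin (0, 0):
  seg 1: up by d7 = 3/25 → (0, 3/25)
  seg 2: down by d6 = 23/4 → (0, -563/100)
  seg 3: down by d1 = 3/5 → (0, -623/100)
  seg 4: down by d2 = 3 → (0, -923/100)
  seg 5: up by d5 = 13 → (0, 377/100)
  seg 6: left by d1 = 3/5 → (-3/5, 377/100)

d4 = 91/20
d5 = 13
d6 = 23/4
d7 = 3/25
d8 = 563/100
endpoint = (-3/5, 377/100)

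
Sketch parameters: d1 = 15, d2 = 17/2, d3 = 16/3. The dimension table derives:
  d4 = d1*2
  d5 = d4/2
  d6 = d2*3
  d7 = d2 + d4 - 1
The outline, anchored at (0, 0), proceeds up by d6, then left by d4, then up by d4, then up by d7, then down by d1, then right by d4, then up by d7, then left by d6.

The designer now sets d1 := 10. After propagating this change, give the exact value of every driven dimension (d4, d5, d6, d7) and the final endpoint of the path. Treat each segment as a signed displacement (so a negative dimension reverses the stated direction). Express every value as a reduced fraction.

d4 = 20
d5 = 10
d6 = 51/2
d7 = 55/2
endpoint = (-51/2, 181/2)

Apply edit: d1 := 10
  d4 = d1*2 = 20
  d5 = d4/2 = 10
  d6 = d2*3 = 51/2
  d7 = d2 + d4 - 1 = 55/2
Walk from origin (0, 0):
  seg 1: up by d6 = 51/2 → (0, 51/2)
  seg 2: left by d4 = 20 → (-20, 51/2)
  seg 3: up by d4 = 20 → (-20, 91/2)
  seg 4: up by d7 = 55/2 → (-20, 73)
  seg 5: down by d1 = 10 → (-20, 63)
  seg 6: right by d4 = 20 → (0, 63)
  seg 7: up by d7 = 55/2 → (0, 181/2)
  seg 8: left by d6 = 51/2 → (-51/2, 181/2)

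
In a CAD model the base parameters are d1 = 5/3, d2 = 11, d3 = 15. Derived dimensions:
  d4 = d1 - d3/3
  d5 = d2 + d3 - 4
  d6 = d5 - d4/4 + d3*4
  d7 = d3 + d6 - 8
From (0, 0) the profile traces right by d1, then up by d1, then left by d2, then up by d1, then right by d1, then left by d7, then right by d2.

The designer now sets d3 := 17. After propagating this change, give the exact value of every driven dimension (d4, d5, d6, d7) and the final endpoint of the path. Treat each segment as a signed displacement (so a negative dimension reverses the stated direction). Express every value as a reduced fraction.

Apply edit: d3 := 17
  d4 = d1 - d3/3 = -4
  d5 = d2 + d3 - 4 = 24
  d6 = d5 - d4/4 + d3*4 = 93
  d7 = d3 + d6 - 8 = 102
Walk from origin (0, 0):
  seg 1: right by d1 = 5/3 → (5/3, 0)
  seg 2: up by d1 = 5/3 → (5/3, 5/3)
  seg 3: left by d2 = 11 → (-28/3, 5/3)
  seg 4: up by d1 = 5/3 → (-28/3, 10/3)
  seg 5: right by d1 = 5/3 → (-23/3, 10/3)
  seg 6: left by d7 = 102 → (-329/3, 10/3)
  seg 7: right by d2 = 11 → (-296/3, 10/3)

d4 = -4
d5 = 24
d6 = 93
d7 = 102
endpoint = (-296/3, 10/3)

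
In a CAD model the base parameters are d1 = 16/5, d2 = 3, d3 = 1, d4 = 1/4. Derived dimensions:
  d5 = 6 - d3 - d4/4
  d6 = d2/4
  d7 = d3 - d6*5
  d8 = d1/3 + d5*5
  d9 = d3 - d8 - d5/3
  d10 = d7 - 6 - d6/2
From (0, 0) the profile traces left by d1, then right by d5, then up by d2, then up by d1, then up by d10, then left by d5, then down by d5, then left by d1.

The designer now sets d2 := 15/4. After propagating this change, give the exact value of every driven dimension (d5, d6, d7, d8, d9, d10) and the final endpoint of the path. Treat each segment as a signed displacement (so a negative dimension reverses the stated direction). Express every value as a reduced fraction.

d5 = 79/16
d6 = 15/16
d7 = -59/16
d8 = 6181/240
d9 = -132/5
d10 = -325/32
endpoint = (-32/5, -1303/160)

Apply edit: d2 := 15/4
  d5 = 6 - d3 - d4/4 = 79/16
  d6 = d2/4 = 15/16
  d7 = d3 - d6*5 = -59/16
  d8 = d1/3 + d5*5 = 6181/240
  d9 = d3 - d8 - d5/3 = -132/5
  d10 = d7 - 6 - d6/2 = -325/32
Walk from origin (0, 0):
  seg 1: left by d1 = 16/5 → (-16/5, 0)
  seg 2: right by d5 = 79/16 → (139/80, 0)
  seg 3: up by d2 = 15/4 → (139/80, 15/4)
  seg 4: up by d1 = 16/5 → (139/80, 139/20)
  seg 5: up by d10 = -325/32 → (139/80, -513/160)
  seg 6: left by d5 = 79/16 → (-16/5, -513/160)
  seg 7: down by d5 = 79/16 → (-16/5, -1303/160)
  seg 8: left by d1 = 16/5 → (-32/5, -1303/160)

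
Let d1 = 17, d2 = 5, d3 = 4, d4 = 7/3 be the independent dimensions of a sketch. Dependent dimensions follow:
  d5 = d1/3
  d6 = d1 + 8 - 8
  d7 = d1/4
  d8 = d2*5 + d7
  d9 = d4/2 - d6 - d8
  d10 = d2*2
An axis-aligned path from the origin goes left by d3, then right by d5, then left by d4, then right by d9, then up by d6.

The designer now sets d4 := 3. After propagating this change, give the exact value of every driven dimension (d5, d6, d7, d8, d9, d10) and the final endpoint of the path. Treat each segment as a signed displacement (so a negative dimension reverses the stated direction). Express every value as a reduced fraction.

Apply edit: d4 := 3
  d5 = d1/3 = 17/3
  d6 = d1 + 8 - 8 = 17
  d7 = d1/4 = 17/4
  d8 = d2*5 + d7 = 117/4
  d9 = d4/2 - d6 - d8 = -179/4
  d10 = d2*2 = 10
Walk from origin (0, 0):
  seg 1: left by d3 = 4 → (-4, 0)
  seg 2: right by d5 = 17/3 → (5/3, 0)
  seg 3: left by d4 = 3 → (-4/3, 0)
  seg 4: right by d9 = -179/4 → (-553/12, 0)
  seg 5: up by d6 = 17 → (-553/12, 17)

d5 = 17/3
d6 = 17
d7 = 17/4
d8 = 117/4
d9 = -179/4
d10 = 10
endpoint = (-553/12, 17)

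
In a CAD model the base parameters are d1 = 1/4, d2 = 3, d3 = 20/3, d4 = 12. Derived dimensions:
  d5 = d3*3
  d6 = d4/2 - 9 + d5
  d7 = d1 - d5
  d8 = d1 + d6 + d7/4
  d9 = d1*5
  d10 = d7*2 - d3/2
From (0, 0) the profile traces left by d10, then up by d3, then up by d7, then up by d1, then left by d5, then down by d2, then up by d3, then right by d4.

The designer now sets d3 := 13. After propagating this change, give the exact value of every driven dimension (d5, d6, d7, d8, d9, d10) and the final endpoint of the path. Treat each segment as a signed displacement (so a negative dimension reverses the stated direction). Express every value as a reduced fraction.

Apply edit: d3 := 13
  d5 = d3*3 = 39
  d6 = d4/2 - 9 + d5 = 36
  d7 = d1 - d5 = -155/4
  d8 = d1 + d6 + d7/4 = 425/16
  d9 = d1*5 = 5/4
  d10 = d7*2 - d3/2 = -84
Walk from origin (0, 0):
  seg 1: left by d10 = -84 → (84, 0)
  seg 2: up by d3 = 13 → (84, 13)
  seg 3: up by d7 = -155/4 → (84, -103/4)
  seg 4: up by d1 = 1/4 → (84, -51/2)
  seg 5: left by d5 = 39 → (45, -51/2)
  seg 6: down by d2 = 3 → (45, -57/2)
  seg 7: up by d3 = 13 → (45, -31/2)
  seg 8: right by d4 = 12 → (57, -31/2)

d5 = 39
d6 = 36
d7 = -155/4
d8 = 425/16
d9 = 5/4
d10 = -84
endpoint = (57, -31/2)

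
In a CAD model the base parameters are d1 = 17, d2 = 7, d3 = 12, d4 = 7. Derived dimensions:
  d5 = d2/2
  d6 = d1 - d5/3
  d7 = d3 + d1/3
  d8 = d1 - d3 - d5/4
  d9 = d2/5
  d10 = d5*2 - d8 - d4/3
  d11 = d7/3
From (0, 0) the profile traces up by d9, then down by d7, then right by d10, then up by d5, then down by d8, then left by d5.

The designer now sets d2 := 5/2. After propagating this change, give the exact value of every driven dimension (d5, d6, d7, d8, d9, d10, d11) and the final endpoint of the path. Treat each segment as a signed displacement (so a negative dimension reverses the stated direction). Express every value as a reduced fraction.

Apply edit: d2 := 5/2
  d5 = d2/2 = 5/4
  d6 = d1 - d5/3 = 199/12
  d7 = d3 + d1/3 = 53/3
  d8 = d1 - d3 - d5/4 = 75/16
  d9 = d2/5 = 1/2
  d10 = d5*2 - d8 - d4/3 = -217/48
  d11 = d7/3 = 53/9
Walk from origin (0, 0):
  seg 1: up by d9 = 1/2 → (0, 1/2)
  seg 2: down by d7 = 53/3 → (0, -103/6)
  seg 3: right by d10 = -217/48 → (-217/48, -103/6)
  seg 4: up by d5 = 5/4 → (-217/48, -191/12)
  seg 5: down by d8 = 75/16 → (-217/48, -989/48)
  seg 6: left by d5 = 5/4 → (-277/48, -989/48)

d5 = 5/4
d6 = 199/12
d7 = 53/3
d8 = 75/16
d9 = 1/2
d10 = -217/48
d11 = 53/9
endpoint = (-277/48, -989/48)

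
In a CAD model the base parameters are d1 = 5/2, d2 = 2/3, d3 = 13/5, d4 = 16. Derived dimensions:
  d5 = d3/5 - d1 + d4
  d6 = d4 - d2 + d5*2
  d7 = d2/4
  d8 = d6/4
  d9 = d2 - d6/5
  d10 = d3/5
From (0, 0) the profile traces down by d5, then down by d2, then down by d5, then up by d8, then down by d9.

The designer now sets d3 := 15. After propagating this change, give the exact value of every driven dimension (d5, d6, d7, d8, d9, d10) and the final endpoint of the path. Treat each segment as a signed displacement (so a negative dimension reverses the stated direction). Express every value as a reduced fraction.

d5 = 33/2
d6 = 145/3
d7 = 1/6
d8 = 145/12
d9 = -9
d10 = 3
endpoint = (0, -151/12)

Apply edit: d3 := 15
  d5 = d3/5 - d1 + d4 = 33/2
  d6 = d4 - d2 + d5*2 = 145/3
  d7 = d2/4 = 1/6
  d8 = d6/4 = 145/12
  d9 = d2 - d6/5 = -9
  d10 = d3/5 = 3
Walk from origin (0, 0):
  seg 1: down by d5 = 33/2 → (0, -33/2)
  seg 2: down by d2 = 2/3 → (0, -103/6)
  seg 3: down by d5 = 33/2 → (0, -101/3)
  seg 4: up by d8 = 145/12 → (0, -259/12)
  seg 5: down by d9 = -9 → (0, -151/12)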